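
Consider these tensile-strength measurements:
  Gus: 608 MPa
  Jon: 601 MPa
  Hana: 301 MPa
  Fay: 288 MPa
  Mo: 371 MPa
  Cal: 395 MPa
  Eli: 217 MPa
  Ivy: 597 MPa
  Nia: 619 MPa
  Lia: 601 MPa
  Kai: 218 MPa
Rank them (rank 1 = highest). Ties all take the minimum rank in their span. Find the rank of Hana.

8

Sorted (descending): 619, 608, 601, 601, 597, 395, 371, 301, 288, 218, 217
The 2 values of 601 occupy positions 3–4 → each gets rank 3.
Hana has value 301 MPa → rank 8.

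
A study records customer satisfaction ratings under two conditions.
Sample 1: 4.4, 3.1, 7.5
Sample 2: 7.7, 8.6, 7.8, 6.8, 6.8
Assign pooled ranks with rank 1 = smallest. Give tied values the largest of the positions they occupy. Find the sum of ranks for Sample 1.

Sorted (ascending): 3.1, 4.4, 6.8, 6.8, 7.5, 7.7, 7.8, 8.6
The 2 values of 6.8 occupy positions 3–4 → each gets rank 4.
Sample 1 values → pooled ranks: 4.4→2, 3.1→1, 7.5→5
Rank sum = 2 + 1 + 5 = 8

8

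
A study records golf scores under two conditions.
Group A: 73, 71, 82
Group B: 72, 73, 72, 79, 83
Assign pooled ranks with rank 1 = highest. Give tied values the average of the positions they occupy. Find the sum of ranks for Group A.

14.5

Sorted (descending): 83, 82, 79, 73, 73, 72, 72, 71
The 2 values of 73 occupy positions 4–5 → average rank (4+5)/2 = 4.5.
The 2 values of 72 occupy positions 6–7 → average rank (6+7)/2 = 6.5.
Group A values → pooled ranks: 73→4.5, 71→8, 82→2
Rank sum = 4.5 + 8 + 2 = 14.5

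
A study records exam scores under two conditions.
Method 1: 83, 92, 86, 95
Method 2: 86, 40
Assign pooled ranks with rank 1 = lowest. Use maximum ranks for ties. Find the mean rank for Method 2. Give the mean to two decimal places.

Sorted (ascending): 40, 83, 86, 86, 92, 95
The 2 values of 86 occupy positions 3–4 → each gets rank 4.
Method 2 values → pooled ranks: 86→4, 40→1
Mean rank = (4 + 1) / 2 = 2.50

2.50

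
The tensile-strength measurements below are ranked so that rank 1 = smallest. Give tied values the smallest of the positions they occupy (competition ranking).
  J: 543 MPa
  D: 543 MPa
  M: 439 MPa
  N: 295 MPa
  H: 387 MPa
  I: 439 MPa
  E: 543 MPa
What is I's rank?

Sorted (ascending): 295, 387, 439, 439, 543, 543, 543
The 2 values of 439 occupy positions 3–4 → each gets rank 3.
The 3 values of 543 occupy positions 5–7 → each gets rank 5.
I has value 439 MPa → rank 3.

3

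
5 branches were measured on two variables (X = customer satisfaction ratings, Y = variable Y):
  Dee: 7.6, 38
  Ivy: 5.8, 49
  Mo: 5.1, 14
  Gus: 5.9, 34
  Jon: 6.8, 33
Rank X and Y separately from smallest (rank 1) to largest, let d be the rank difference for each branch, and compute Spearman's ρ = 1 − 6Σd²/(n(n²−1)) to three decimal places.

0.300

Ranks of variable 1: 5, 2, 1, 3, 4
Ranks of variable 2: 4, 5, 1, 3, 2
d = r₁ − r₂: 1, -3, 0, 0, 2
d²: 1, 9, 0, 0, 4; Σd² = 14
ρ = 1 − 6·14/(5·24) = 1 − 84/120 = 0.300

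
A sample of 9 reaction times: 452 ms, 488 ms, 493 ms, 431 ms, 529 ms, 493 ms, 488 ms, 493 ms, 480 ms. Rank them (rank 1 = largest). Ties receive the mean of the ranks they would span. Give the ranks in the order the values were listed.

Sorted (descending): 529, 493, 493, 493, 488, 488, 480, 452, 431
The 3 values of 493 occupy positions 2–4 → average rank 3.
The 2 values of 488 occupy positions 5–6 → average rank (5+6)/2 = 5.5.

8, 5.5, 3, 9, 1, 3, 5.5, 3, 7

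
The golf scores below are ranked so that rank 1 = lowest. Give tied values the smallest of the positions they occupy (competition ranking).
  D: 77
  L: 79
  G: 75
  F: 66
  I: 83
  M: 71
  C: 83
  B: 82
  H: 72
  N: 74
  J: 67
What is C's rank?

Sorted (ascending): 66, 67, 71, 72, 74, 75, 77, 79, 82, 83, 83
The 2 values of 83 occupy positions 10–11 → each gets rank 10.
C has value 83 → rank 10.

10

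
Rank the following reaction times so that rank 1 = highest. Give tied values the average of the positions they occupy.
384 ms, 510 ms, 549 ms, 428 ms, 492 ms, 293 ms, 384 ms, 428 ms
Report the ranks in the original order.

6.5, 2, 1, 4.5, 3, 8, 6.5, 4.5

Sorted (descending): 549, 510, 492, 428, 428, 384, 384, 293
The 2 values of 428 occupy positions 4–5 → average rank (4+5)/2 = 4.5.
The 2 values of 384 occupy positions 6–7 → average rank (6+7)/2 = 6.5.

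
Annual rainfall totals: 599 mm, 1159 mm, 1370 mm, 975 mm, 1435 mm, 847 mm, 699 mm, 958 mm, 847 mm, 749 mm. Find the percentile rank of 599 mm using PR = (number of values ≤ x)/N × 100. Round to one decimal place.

10.0

N = 10.
Strictly below 599: 0. Equal to 599: 1.
PR = 1/10 × 100 = 10.0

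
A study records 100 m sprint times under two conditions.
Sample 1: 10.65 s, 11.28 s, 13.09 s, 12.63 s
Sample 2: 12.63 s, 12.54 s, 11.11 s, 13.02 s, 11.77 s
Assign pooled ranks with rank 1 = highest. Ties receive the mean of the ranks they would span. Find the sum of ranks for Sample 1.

Sorted (descending): 13.09, 13.02, 12.63, 12.63, 12.54, 11.77, 11.28, 11.11, 10.65
The 2 values of 12.63 occupy positions 3–4 → average rank (3+4)/2 = 3.5.
Sample 1 values → pooled ranks: 10.65→9, 11.28→7, 13.09→1, 12.63→3.5
Rank sum = 9 + 7 + 1 + 3.5 = 20.5

20.5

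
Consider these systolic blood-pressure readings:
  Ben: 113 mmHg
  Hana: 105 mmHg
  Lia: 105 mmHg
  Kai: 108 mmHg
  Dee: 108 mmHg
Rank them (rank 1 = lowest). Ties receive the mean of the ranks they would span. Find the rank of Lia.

Sorted (ascending): 105, 105, 108, 108, 113
The 2 values of 105 occupy positions 1–2 → average rank (1+2)/2 = 1.5.
The 2 values of 108 occupy positions 3–4 → average rank (3+4)/2 = 3.5.
Lia has value 105 mmHg → rank 1.5.

1.5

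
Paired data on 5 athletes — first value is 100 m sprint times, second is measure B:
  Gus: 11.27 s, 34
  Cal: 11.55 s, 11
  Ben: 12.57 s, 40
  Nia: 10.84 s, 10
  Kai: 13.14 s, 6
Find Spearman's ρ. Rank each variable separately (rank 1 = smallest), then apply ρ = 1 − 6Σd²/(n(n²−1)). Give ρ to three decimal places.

-0.100

Ranks of variable 1: 2, 3, 4, 1, 5
Ranks of variable 2: 4, 3, 5, 2, 1
d = r₁ − r₂: -2, 0, -1, -1, 4
d²: 4, 0, 1, 1, 16; Σd² = 22
ρ = 1 − 6·22/(5·24) = 1 − 132/120 = -0.100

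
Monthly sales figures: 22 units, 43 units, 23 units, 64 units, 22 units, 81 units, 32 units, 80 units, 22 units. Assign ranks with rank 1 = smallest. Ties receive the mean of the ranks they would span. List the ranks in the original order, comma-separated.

Sorted (ascending): 22, 22, 22, 23, 32, 43, 64, 80, 81
The 3 values of 22 occupy positions 1–3 → average rank 2.

2, 6, 4, 7, 2, 9, 5, 8, 2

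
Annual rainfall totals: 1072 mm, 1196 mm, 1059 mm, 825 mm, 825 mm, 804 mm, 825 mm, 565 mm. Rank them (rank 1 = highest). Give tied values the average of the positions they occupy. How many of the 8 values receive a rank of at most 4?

Sorted (descending): 1196, 1072, 1059, 825, 825, 825, 804, 565
The 3 values of 825 occupy positions 4–6 → average rank 5.
Ranks ≤ 4: {1, 2, 3} → 3 values.

3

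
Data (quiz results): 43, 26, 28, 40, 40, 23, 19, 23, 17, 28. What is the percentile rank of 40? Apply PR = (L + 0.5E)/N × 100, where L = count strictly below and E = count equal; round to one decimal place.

80.0

N = 10.
Strictly below 40: 7. Equal to 40: 2.
PR = (7 + 0.5·2)/10 × 100 = 80.0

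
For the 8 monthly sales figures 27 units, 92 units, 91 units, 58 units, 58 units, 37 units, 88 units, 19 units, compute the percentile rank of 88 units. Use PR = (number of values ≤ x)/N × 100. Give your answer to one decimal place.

N = 8.
Strictly below 88: 5. Equal to 88: 1.
PR = 6/8 × 100 = 75.0

75.0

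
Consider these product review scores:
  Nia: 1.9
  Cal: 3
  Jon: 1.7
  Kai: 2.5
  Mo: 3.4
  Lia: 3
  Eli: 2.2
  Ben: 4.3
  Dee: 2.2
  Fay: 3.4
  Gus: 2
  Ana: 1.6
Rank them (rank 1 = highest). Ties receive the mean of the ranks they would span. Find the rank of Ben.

1

Sorted (descending): 4.3, 3.4, 3.4, 3, 3, 2.5, 2.2, 2.2, 2, 1.9, 1.7, 1.6
The 2 values of 3.4 occupy positions 2–3 → average rank (2+3)/2 = 2.5.
The 2 values of 3 occupy positions 4–5 → average rank (4+5)/2 = 4.5.
The 2 values of 2.2 occupy positions 7–8 → average rank (7+8)/2 = 7.5.
Ben has value 4.3 → rank 1.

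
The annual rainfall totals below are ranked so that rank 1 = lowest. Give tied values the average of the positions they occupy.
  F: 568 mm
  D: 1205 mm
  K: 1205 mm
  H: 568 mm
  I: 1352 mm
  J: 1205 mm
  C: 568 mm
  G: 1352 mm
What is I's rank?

Sorted (ascending): 568, 568, 568, 1205, 1205, 1205, 1352, 1352
The 3 values of 568 occupy positions 1–3 → average rank 2.
The 3 values of 1205 occupy positions 4–6 → average rank 5.
The 2 values of 1352 occupy positions 7–8 → average rank (7+8)/2 = 7.5.
I has value 1352 mm → rank 7.5.

7.5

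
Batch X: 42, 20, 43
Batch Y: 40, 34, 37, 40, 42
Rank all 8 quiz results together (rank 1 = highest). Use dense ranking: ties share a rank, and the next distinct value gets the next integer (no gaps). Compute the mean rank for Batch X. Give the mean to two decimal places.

3.00

Sorted (descending): 43, 42, 42, 40, 40, 37, 34, 20
The 2 values of 42 share dense rank 2.
The 2 values of 40 share dense rank 3.
Remaining distinct values take the next consecutive integers.
Batch X values → pooled ranks: 42→2, 20→6, 43→1
Mean rank = (2 + 6 + 1) / 3 = 3.00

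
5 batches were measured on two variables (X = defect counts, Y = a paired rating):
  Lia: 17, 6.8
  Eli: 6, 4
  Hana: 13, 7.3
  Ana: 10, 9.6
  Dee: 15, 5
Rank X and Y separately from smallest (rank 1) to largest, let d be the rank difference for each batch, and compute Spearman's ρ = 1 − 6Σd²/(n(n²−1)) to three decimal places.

Ranks of variable 1: 5, 1, 3, 2, 4
Ranks of variable 2: 3, 1, 4, 5, 2
d = r₁ − r₂: 2, 0, -1, -3, 2
d²: 4, 0, 1, 9, 4; Σd² = 18
ρ = 1 − 6·18/(5·24) = 1 − 108/120 = 0.100

0.100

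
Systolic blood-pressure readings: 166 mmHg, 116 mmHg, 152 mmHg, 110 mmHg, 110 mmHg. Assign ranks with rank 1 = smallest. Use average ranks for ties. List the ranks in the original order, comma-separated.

5, 3, 4, 1.5, 1.5

Sorted (ascending): 110, 110, 116, 152, 166
The 2 values of 110 occupy positions 1–2 → average rank (1+2)/2 = 1.5.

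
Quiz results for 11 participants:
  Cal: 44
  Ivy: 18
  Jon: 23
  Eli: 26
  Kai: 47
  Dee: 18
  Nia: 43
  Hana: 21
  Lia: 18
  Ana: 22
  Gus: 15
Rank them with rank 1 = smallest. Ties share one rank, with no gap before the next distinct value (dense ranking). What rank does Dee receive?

Sorted (ascending): 15, 18, 18, 18, 21, 22, 23, 26, 43, 44, 47
The 3 values of 18 share dense rank 2.
Remaining distinct values take the next consecutive integers.
Dee has value 18 → rank 2.

2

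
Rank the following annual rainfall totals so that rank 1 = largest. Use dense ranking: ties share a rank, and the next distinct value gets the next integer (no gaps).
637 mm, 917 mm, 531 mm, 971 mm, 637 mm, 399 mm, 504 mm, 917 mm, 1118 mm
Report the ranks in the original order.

4, 3, 5, 2, 4, 7, 6, 3, 1

Sorted (descending): 1118, 971, 917, 917, 637, 637, 531, 504, 399
The 2 values of 917 share dense rank 3.
The 2 values of 637 share dense rank 4.
Remaining distinct values take the next consecutive integers.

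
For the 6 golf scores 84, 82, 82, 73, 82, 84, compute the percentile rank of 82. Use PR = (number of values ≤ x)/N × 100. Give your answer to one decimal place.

N = 6.
Strictly below 82: 1. Equal to 82: 3.
PR = 4/6 × 100 = 66.7

66.7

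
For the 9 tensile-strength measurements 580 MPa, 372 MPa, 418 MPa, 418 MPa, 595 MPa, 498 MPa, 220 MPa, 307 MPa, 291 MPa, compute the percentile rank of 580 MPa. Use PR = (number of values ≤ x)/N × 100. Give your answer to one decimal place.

88.9

N = 9.
Strictly below 580: 7. Equal to 580: 1.
PR = 8/9 × 100 = 88.9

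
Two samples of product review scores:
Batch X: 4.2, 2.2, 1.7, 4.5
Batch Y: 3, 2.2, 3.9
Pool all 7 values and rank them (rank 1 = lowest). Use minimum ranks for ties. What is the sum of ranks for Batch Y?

11

Sorted (ascending): 1.7, 2.2, 2.2, 3, 3.9, 4.2, 4.5
The 2 values of 2.2 occupy positions 2–3 → each gets rank 2.
Batch Y values → pooled ranks: 3→4, 2.2→2, 3.9→5
Rank sum = 4 + 2 + 5 = 11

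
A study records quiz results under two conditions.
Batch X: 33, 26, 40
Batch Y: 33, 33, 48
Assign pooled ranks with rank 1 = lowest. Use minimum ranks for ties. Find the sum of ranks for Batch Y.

Sorted (ascending): 26, 33, 33, 33, 40, 48
The 3 values of 33 occupy positions 2–4 → each gets rank 2.
Batch Y values → pooled ranks: 33→2, 33→2, 48→6
Rank sum = 2 + 2 + 6 = 10

10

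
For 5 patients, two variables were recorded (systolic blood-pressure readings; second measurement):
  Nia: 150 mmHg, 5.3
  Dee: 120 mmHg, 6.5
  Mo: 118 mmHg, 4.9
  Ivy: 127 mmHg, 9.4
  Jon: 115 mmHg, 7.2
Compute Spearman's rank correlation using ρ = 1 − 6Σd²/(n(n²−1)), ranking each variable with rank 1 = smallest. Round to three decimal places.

0.000

Ranks of variable 1: 5, 3, 2, 4, 1
Ranks of variable 2: 2, 3, 1, 5, 4
d = r₁ − r₂: 3, 0, 1, -1, -3
d²: 9, 0, 1, 1, 9; Σd² = 20
ρ = 1 − 6·20/(5·24) = 1 − 120/120 = 0.000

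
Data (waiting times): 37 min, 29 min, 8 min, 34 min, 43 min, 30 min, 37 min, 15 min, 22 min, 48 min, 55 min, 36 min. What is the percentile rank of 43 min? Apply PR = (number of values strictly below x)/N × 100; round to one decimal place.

75.0

N = 12.
Strictly below 43: 9. Equal to 43: 1.
PR = 9/12 × 100 = 75.0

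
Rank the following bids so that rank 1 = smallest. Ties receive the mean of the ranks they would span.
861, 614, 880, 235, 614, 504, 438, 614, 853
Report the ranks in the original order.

Sorted (ascending): 235, 438, 504, 614, 614, 614, 853, 861, 880
The 3 values of 614 occupy positions 4–6 → average rank 5.

8, 5, 9, 1, 5, 3, 2, 5, 7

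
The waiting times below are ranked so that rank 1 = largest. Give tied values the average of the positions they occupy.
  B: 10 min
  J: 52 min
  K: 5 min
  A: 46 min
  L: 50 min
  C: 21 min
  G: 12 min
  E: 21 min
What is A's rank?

Sorted (descending): 52, 50, 46, 21, 21, 12, 10, 5
The 2 values of 21 occupy positions 4–5 → average rank (4+5)/2 = 4.5.
A has value 46 min → rank 3.

3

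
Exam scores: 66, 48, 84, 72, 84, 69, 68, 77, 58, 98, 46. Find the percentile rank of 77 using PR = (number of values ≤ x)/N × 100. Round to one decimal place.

N = 11.
Strictly below 77: 7. Equal to 77: 1.
PR = 8/11 × 100 = 72.7

72.7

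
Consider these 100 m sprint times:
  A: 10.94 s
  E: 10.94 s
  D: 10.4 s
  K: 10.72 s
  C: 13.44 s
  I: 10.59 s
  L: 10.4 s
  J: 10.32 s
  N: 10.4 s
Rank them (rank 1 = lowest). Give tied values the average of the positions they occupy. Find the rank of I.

5

Sorted (ascending): 10.32, 10.4, 10.4, 10.4, 10.59, 10.72, 10.94, 10.94, 13.44
The 3 values of 10.4 occupy positions 2–4 → average rank 3.
The 2 values of 10.94 occupy positions 7–8 → average rank (7+8)/2 = 7.5.
I has value 10.59 s → rank 5.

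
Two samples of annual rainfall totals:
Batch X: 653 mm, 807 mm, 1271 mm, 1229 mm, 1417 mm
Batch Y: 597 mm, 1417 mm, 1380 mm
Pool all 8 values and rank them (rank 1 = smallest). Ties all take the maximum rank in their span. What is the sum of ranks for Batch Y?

15

Sorted (ascending): 597, 653, 807, 1229, 1271, 1380, 1417, 1417
The 2 values of 1417 occupy positions 7–8 → each gets rank 8.
Batch Y values → pooled ranks: 597→1, 1417→8, 1380→6
Rank sum = 1 + 8 + 6 = 15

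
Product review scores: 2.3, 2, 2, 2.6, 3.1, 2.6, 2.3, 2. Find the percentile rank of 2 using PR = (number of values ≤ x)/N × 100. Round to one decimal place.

N = 8.
Strictly below 2: 0. Equal to 2: 3.
PR = 3/8 × 100 = 37.5

37.5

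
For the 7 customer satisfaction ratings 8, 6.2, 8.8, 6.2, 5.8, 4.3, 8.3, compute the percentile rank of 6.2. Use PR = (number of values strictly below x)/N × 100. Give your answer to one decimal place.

N = 7.
Strictly below 6.2: 2. Equal to 6.2: 2.
PR = 2/7 × 100 = 28.6

28.6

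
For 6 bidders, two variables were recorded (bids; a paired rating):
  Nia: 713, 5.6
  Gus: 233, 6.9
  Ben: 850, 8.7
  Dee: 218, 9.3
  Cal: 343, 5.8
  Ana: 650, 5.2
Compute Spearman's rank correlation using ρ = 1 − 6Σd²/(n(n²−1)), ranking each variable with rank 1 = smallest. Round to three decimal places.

Ranks of variable 1: 5, 2, 6, 1, 3, 4
Ranks of variable 2: 2, 4, 5, 6, 3, 1
d = r₁ − r₂: 3, -2, 1, -5, 0, 3
d²: 9, 4, 1, 25, 0, 9; Σd² = 48
ρ = 1 − 6·48/(6·35) = 1 − 288/210 = -0.371

-0.371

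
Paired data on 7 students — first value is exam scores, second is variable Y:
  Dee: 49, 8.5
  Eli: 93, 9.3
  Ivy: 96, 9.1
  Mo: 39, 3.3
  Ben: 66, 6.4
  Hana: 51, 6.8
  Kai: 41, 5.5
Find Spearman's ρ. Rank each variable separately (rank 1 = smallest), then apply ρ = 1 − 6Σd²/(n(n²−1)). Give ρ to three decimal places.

Ranks of variable 1: 3, 6, 7, 1, 5, 4, 2
Ranks of variable 2: 5, 7, 6, 1, 3, 4, 2
d = r₁ − r₂: -2, -1, 1, 0, 2, 0, 0
d²: 4, 1, 1, 0, 4, 0, 0; Σd² = 10
ρ = 1 − 6·10/(7·48) = 1 − 60/336 = 0.821

0.821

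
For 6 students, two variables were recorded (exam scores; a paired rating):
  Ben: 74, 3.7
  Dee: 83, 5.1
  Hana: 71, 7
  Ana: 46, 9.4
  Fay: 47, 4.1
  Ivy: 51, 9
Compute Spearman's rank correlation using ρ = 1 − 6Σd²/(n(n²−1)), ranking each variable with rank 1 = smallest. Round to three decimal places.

-0.543

Ranks of variable 1: 5, 6, 4, 1, 2, 3
Ranks of variable 2: 1, 3, 4, 6, 2, 5
d = r₁ − r₂: 4, 3, 0, -5, 0, -2
d²: 16, 9, 0, 25, 0, 4; Σd² = 54
ρ = 1 − 6·54/(6·35) = 1 − 324/210 = -0.543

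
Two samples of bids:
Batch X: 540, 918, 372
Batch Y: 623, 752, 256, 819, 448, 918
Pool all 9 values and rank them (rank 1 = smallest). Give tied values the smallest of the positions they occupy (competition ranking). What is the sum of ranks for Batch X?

Sorted (ascending): 256, 372, 448, 540, 623, 752, 819, 918, 918
The 2 values of 918 occupy positions 8–9 → each gets rank 8.
Batch X values → pooled ranks: 540→4, 918→8, 372→2
Rank sum = 4 + 8 + 2 = 14

14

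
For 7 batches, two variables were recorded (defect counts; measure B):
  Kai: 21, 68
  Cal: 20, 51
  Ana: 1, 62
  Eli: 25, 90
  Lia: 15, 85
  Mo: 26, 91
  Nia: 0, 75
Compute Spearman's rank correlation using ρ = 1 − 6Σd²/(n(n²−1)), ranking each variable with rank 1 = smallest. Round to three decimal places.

Ranks of variable 1: 5, 4, 2, 6, 3, 7, 1
Ranks of variable 2: 3, 1, 2, 6, 5, 7, 4
d = r₁ − r₂: 2, 3, 0, 0, -2, 0, -3
d²: 4, 9, 0, 0, 4, 0, 9; Σd² = 26
ρ = 1 − 6·26/(7·48) = 1 − 156/336 = 0.536

0.536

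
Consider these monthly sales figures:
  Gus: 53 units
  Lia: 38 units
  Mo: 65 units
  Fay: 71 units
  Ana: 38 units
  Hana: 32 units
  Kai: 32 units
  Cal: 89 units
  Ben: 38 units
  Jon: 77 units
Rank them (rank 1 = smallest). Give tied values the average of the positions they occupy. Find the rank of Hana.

1.5

Sorted (ascending): 32, 32, 38, 38, 38, 53, 65, 71, 77, 89
The 2 values of 32 occupy positions 1–2 → average rank (1+2)/2 = 1.5.
The 3 values of 38 occupy positions 3–5 → average rank 4.
Hana has value 32 units → rank 1.5.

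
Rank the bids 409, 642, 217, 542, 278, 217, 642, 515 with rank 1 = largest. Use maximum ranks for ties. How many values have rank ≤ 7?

Sorted (descending): 642, 642, 542, 515, 409, 278, 217, 217
The 2 values of 642 occupy positions 1–2 → each gets rank 2.
The 2 values of 217 occupy positions 7–8 → each gets rank 8.
Ranks ≤ 7: {2, 2, 3, 4, 5, 6} → 6 values.

6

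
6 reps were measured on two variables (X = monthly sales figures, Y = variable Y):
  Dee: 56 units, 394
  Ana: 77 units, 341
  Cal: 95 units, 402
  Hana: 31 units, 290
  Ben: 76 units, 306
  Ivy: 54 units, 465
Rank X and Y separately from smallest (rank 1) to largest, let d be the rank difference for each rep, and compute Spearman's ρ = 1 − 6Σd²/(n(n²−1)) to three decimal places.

0.257

Ranks of variable 1: 3, 5, 6, 1, 4, 2
Ranks of variable 2: 4, 3, 5, 1, 2, 6
d = r₁ − r₂: -1, 2, 1, 0, 2, -4
d²: 1, 4, 1, 0, 4, 16; Σd² = 26
ρ = 1 − 6·26/(6·35) = 1 − 156/210 = 0.257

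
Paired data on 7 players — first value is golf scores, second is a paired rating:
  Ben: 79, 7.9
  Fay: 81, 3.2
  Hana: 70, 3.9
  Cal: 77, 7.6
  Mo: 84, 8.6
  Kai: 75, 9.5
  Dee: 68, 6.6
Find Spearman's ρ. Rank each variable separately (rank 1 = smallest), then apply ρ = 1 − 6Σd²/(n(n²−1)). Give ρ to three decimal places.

0.179

Ranks of variable 1: 5, 6, 2, 4, 7, 3, 1
Ranks of variable 2: 5, 1, 2, 4, 6, 7, 3
d = r₁ − r₂: 0, 5, 0, 0, 1, -4, -2
d²: 0, 25, 0, 0, 1, 16, 4; Σd² = 46
ρ = 1 − 6·46/(7·48) = 1 − 276/336 = 0.179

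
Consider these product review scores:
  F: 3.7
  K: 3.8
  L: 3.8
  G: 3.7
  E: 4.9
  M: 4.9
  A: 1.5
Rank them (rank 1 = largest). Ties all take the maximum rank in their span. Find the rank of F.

Sorted (descending): 4.9, 4.9, 3.8, 3.8, 3.7, 3.7, 1.5
The 2 values of 4.9 occupy positions 1–2 → each gets rank 2.
The 2 values of 3.8 occupy positions 3–4 → each gets rank 4.
The 2 values of 3.7 occupy positions 5–6 → each gets rank 6.
F has value 3.7 → rank 6.

6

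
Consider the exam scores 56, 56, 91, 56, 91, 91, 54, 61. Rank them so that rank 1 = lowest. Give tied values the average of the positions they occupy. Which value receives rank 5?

Sorted (ascending): 54, 56, 56, 56, 61, 91, 91, 91
The 3 values of 56 occupy positions 2–4 → average rank 3.
The 3 values of 91 occupy positions 6–8 → average rank 7.
Rank 5 → value 61.

61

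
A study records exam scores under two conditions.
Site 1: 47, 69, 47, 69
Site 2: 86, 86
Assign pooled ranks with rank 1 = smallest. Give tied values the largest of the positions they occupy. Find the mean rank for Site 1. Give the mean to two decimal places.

3.00

Sorted (ascending): 47, 47, 69, 69, 86, 86
The 2 values of 47 occupy positions 1–2 → each gets rank 2.
The 2 values of 69 occupy positions 3–4 → each gets rank 4.
The 2 values of 86 occupy positions 5–6 → each gets rank 6.
Site 1 values → pooled ranks: 47→2, 69→4, 47→2, 69→4
Mean rank = (2 + 4 + 2 + 4) / 4 = 3.00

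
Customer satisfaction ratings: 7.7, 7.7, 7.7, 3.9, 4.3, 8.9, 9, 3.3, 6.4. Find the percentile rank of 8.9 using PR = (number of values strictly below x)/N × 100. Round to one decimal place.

N = 9.
Strictly below 8.9: 7. Equal to 8.9: 1.
PR = 7/9 × 100 = 77.8

77.8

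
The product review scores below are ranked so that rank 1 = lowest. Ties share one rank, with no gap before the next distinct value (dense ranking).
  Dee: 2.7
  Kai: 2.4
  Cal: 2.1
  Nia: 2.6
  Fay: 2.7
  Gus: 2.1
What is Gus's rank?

1

Sorted (ascending): 2.1, 2.1, 2.4, 2.6, 2.7, 2.7
The 2 values of 2.1 share dense rank 1.
The 2 values of 2.7 share dense rank 4.
Remaining distinct values take the next consecutive integers.
Gus has value 2.1 → rank 1.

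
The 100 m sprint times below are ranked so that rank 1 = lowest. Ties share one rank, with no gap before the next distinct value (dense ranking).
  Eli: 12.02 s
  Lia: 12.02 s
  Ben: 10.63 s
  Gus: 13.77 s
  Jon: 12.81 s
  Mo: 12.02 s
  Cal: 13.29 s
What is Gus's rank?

Sorted (ascending): 10.63, 12.02, 12.02, 12.02, 12.81, 13.29, 13.77
The 3 values of 12.02 share dense rank 2.
Remaining distinct values take the next consecutive integers.
Gus has value 13.77 s → rank 5.

5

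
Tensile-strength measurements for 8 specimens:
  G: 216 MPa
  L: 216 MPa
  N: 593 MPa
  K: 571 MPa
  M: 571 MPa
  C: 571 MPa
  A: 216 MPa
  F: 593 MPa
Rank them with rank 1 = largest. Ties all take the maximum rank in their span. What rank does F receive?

Sorted (descending): 593, 593, 571, 571, 571, 216, 216, 216
The 2 values of 593 occupy positions 1–2 → each gets rank 2.
The 3 values of 571 occupy positions 3–5 → each gets rank 5.
The 3 values of 216 occupy positions 6–8 → each gets rank 8.
F has value 593 MPa → rank 2.

2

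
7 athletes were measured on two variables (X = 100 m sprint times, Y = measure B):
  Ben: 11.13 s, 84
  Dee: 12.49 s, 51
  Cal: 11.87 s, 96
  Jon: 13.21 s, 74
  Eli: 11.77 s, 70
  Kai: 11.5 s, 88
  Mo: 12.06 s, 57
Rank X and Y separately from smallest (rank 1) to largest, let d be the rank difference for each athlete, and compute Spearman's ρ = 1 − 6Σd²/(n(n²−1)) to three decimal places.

Ranks of variable 1: 1, 6, 4, 7, 3, 2, 5
Ranks of variable 2: 5, 1, 7, 4, 3, 6, 2
d = r₁ − r₂: -4, 5, -3, 3, 0, -4, 3
d²: 16, 25, 9, 9, 0, 16, 9; Σd² = 84
ρ = 1 − 6·84/(7·48) = 1 − 504/336 = -0.500

-0.500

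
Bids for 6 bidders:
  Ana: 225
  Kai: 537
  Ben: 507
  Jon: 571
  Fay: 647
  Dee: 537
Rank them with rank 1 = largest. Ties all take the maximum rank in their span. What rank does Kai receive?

Sorted (descending): 647, 571, 537, 537, 507, 225
The 2 values of 537 occupy positions 3–4 → each gets rank 4.
Kai has value 537 → rank 4.

4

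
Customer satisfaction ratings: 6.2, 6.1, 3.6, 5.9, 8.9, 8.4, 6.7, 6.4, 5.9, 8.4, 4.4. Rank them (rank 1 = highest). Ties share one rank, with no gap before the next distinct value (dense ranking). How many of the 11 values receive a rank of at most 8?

Sorted (descending): 8.9, 8.4, 8.4, 6.7, 6.4, 6.2, 6.1, 5.9, 5.9, 4.4, 3.6
The 2 values of 8.4 share dense rank 2.
The 2 values of 5.9 share dense rank 7.
Remaining distinct values take the next consecutive integers.
Ranks ≤ 8: {1, 2, 2, 3, 4, 5, 6, 7, 7, 8} → 10 values.

10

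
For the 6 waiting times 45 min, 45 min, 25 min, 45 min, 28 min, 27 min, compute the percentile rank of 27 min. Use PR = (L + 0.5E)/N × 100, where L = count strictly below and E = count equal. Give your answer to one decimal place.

25.0

N = 6.
Strictly below 27: 1. Equal to 27: 1.
PR = (1 + 0.5·1)/6 × 100 = 25.0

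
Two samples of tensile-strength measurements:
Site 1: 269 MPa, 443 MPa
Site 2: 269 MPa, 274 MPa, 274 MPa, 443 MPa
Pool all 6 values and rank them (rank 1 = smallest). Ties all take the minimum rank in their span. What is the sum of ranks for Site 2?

Sorted (ascending): 269, 269, 274, 274, 443, 443
The 2 values of 269 occupy positions 1–2 → each gets rank 1.
The 2 values of 274 occupy positions 3–4 → each gets rank 3.
The 2 values of 443 occupy positions 5–6 → each gets rank 5.
Site 2 values → pooled ranks: 269→1, 274→3, 274→3, 443→5
Rank sum = 1 + 3 + 3 + 5 = 12

12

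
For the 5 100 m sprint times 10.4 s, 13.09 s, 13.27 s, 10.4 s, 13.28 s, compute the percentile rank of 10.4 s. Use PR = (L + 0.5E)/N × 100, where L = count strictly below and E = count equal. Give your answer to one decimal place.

N = 5.
Strictly below 10.4: 0. Equal to 10.4: 2.
PR = (0 + 0.5·2)/5 × 100 = 20.0

20.0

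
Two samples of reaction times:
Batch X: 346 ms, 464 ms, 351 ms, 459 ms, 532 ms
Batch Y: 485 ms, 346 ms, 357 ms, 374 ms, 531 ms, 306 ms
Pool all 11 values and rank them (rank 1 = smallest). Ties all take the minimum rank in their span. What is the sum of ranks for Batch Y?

33

Sorted (ascending): 306, 346, 346, 351, 357, 374, 459, 464, 485, 531, 532
The 2 values of 346 occupy positions 2–3 → each gets rank 2.
Batch Y values → pooled ranks: 485→9, 346→2, 357→5, 374→6, 531→10, 306→1
Rank sum = 9 + 2 + 5 + 6 + 10 + 1 = 33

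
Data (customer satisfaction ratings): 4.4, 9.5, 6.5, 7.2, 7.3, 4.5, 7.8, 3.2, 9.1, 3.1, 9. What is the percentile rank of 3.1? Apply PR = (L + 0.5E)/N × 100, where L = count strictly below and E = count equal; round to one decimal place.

N = 11.
Strictly below 3.1: 0. Equal to 3.1: 1.
PR = (0 + 0.5·1)/11 × 100 = 4.5

4.5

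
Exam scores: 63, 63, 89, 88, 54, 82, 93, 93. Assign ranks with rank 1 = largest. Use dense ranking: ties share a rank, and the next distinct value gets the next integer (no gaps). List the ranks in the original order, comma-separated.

Sorted (descending): 93, 93, 89, 88, 82, 63, 63, 54
The 2 values of 93 share dense rank 1.
The 2 values of 63 share dense rank 5.
Remaining distinct values take the next consecutive integers.

5, 5, 2, 3, 6, 4, 1, 1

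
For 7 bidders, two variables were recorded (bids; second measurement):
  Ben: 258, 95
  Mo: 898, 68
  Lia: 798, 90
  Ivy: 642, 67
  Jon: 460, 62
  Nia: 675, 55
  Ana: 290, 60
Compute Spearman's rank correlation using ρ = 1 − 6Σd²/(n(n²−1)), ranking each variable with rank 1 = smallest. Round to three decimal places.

Ranks of variable 1: 1, 7, 6, 4, 3, 5, 2
Ranks of variable 2: 7, 5, 6, 4, 3, 1, 2
d = r₁ − r₂: -6, 2, 0, 0, 0, 4, 0
d²: 36, 4, 0, 0, 0, 16, 0; Σd² = 56
ρ = 1 − 6·56/(7·48) = 1 − 336/336 = 0.000

0.000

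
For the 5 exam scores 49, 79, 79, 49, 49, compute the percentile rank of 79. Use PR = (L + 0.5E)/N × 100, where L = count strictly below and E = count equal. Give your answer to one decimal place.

N = 5.
Strictly below 79: 3. Equal to 79: 2.
PR = (3 + 0.5·2)/5 × 100 = 80.0

80.0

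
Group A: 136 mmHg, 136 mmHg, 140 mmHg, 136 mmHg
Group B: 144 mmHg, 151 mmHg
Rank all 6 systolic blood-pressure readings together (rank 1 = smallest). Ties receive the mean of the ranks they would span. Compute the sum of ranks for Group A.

10

Sorted (ascending): 136, 136, 136, 140, 144, 151
The 3 values of 136 occupy positions 1–3 → average rank 2.
Group A values → pooled ranks: 136→2, 136→2, 140→4, 136→2
Rank sum = 2 + 2 + 4 + 2 = 10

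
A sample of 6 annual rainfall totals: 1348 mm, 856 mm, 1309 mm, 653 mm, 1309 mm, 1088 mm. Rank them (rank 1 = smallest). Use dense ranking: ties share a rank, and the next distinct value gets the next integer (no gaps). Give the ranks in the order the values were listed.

5, 2, 4, 1, 4, 3

Sorted (ascending): 653, 856, 1088, 1309, 1309, 1348
The 2 values of 1309 share dense rank 4.
Remaining distinct values take the next consecutive integers.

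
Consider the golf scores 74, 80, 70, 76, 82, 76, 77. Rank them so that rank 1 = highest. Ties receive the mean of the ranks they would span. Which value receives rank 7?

Sorted (descending): 82, 80, 77, 76, 76, 74, 70
The 2 values of 76 occupy positions 4–5 → average rank (4+5)/2 = 4.5.
Rank 7 → value 70.

70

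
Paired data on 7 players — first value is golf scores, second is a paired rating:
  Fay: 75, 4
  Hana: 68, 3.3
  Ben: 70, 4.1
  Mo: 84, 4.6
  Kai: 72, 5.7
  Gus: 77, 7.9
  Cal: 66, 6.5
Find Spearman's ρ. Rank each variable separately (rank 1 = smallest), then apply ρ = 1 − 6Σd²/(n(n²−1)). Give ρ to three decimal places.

0.179

Ranks of variable 1: 5, 2, 3, 7, 4, 6, 1
Ranks of variable 2: 2, 1, 3, 4, 5, 7, 6
d = r₁ − r₂: 3, 1, 0, 3, -1, -1, -5
d²: 9, 1, 0, 9, 1, 1, 25; Σd² = 46
ρ = 1 − 6·46/(7·48) = 1 − 276/336 = 0.179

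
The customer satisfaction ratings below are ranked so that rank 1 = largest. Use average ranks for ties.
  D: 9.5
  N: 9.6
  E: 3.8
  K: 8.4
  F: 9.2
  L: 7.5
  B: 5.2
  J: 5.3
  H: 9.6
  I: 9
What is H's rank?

Sorted (descending): 9.6, 9.6, 9.5, 9.2, 9, 8.4, 7.5, 5.3, 5.2, 3.8
The 2 values of 9.6 occupy positions 1–2 → average rank (1+2)/2 = 1.5.
H has value 9.6 → rank 1.5.

1.5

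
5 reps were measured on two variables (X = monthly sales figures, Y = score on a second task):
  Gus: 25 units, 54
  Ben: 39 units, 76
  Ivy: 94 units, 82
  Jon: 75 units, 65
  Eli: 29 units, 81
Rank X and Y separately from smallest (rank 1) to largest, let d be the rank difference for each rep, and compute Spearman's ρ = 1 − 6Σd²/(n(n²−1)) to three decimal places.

Ranks of variable 1: 1, 3, 5, 4, 2
Ranks of variable 2: 1, 3, 5, 2, 4
d = r₁ − r₂: 0, 0, 0, 2, -2
d²: 0, 0, 0, 4, 4; Σd² = 8
ρ = 1 − 6·8/(5·24) = 1 − 48/120 = 0.600

0.600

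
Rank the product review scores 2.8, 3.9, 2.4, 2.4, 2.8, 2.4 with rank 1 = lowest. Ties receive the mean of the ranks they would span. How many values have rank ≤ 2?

Sorted (ascending): 2.4, 2.4, 2.4, 2.8, 2.8, 3.9
The 3 values of 2.4 occupy positions 1–3 → average rank 2.
The 2 values of 2.8 occupy positions 4–5 → average rank (4+5)/2 = 4.5.
Ranks ≤ 2: {2, 2, 2} → 3 values.

3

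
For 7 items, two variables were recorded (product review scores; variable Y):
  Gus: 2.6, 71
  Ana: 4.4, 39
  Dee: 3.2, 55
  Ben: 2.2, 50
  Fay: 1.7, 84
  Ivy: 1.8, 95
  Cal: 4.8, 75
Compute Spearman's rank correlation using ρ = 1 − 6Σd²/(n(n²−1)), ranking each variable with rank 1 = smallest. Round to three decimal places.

-0.500

Ranks of variable 1: 4, 6, 5, 3, 1, 2, 7
Ranks of variable 2: 4, 1, 3, 2, 6, 7, 5
d = r₁ − r₂: 0, 5, 2, 1, -5, -5, 2
d²: 0, 25, 4, 1, 25, 25, 4; Σd² = 84
ρ = 1 − 6·84/(7·48) = 1 − 504/336 = -0.500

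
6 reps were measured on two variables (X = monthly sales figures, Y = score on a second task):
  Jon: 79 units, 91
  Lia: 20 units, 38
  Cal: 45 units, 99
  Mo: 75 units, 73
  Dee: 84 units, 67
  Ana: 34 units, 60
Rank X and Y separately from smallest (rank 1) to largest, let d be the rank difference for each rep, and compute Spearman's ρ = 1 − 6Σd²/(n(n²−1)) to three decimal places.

0.486

Ranks of variable 1: 5, 1, 3, 4, 6, 2
Ranks of variable 2: 5, 1, 6, 4, 3, 2
d = r₁ − r₂: 0, 0, -3, 0, 3, 0
d²: 0, 0, 9, 0, 9, 0; Σd² = 18
ρ = 1 − 6·18/(6·35) = 1 − 108/210 = 0.486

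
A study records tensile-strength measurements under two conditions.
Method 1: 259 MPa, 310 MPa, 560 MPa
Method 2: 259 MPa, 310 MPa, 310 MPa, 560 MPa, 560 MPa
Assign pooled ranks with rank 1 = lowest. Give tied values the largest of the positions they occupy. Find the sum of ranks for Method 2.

28

Sorted (ascending): 259, 259, 310, 310, 310, 560, 560, 560
The 2 values of 259 occupy positions 1–2 → each gets rank 2.
The 3 values of 310 occupy positions 3–5 → each gets rank 5.
The 3 values of 560 occupy positions 6–8 → each gets rank 8.
Method 2 values → pooled ranks: 259→2, 310→5, 310→5, 560→8, 560→8
Rank sum = 2 + 5 + 5 + 8 + 8 = 28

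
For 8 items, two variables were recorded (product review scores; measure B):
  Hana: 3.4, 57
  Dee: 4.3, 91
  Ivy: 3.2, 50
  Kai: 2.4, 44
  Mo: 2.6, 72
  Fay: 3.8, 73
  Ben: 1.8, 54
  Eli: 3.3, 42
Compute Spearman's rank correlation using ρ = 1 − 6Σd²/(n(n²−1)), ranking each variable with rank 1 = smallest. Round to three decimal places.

0.571

Ranks of variable 1: 6, 8, 4, 2, 3, 7, 1, 5
Ranks of variable 2: 5, 8, 3, 2, 6, 7, 4, 1
d = r₁ − r₂: 1, 0, 1, 0, -3, 0, -3, 4
d²: 1, 0, 1, 0, 9, 0, 9, 16; Σd² = 36
ρ = 1 − 6·36/(8·63) = 1 − 216/504 = 0.571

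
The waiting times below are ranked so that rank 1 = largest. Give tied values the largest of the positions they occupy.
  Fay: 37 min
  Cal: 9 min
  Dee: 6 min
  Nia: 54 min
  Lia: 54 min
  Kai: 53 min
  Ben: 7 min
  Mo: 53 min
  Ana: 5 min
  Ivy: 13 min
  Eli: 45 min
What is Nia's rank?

2

Sorted (descending): 54, 54, 53, 53, 45, 37, 13, 9, 7, 6, 5
The 2 values of 54 occupy positions 1–2 → each gets rank 2.
The 2 values of 53 occupy positions 3–4 → each gets rank 4.
Nia has value 54 min → rank 2.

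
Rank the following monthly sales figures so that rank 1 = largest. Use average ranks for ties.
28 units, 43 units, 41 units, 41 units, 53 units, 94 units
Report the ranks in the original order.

Sorted (descending): 94, 53, 43, 41, 41, 28
The 2 values of 41 occupy positions 4–5 → average rank (4+5)/2 = 4.5.

6, 3, 4.5, 4.5, 2, 1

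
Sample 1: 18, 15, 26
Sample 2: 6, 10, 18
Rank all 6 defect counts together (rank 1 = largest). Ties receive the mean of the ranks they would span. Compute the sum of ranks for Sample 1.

7.5

Sorted (descending): 26, 18, 18, 15, 10, 6
The 2 values of 18 occupy positions 2–3 → average rank (2+3)/2 = 2.5.
Sample 1 values → pooled ranks: 18→2.5, 15→4, 26→1
Rank sum = 2.5 + 4 + 1 = 7.5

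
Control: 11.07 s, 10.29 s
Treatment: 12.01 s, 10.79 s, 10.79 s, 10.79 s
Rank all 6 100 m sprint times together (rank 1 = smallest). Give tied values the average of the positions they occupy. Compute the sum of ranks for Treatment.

15

Sorted (ascending): 10.29, 10.79, 10.79, 10.79, 11.07, 12.01
The 3 values of 10.79 occupy positions 2–4 → average rank 3.
Treatment values → pooled ranks: 12.01→6, 10.79→3, 10.79→3, 10.79→3
Rank sum = 6 + 3 + 3 + 3 = 15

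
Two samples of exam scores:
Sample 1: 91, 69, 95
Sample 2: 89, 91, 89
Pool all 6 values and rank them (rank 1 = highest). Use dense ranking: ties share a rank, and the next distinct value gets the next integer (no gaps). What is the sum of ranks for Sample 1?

7

Sorted (descending): 95, 91, 91, 89, 89, 69
The 2 values of 91 share dense rank 2.
The 2 values of 89 share dense rank 3.
Remaining distinct values take the next consecutive integers.
Sample 1 values → pooled ranks: 91→2, 69→4, 95→1
Rank sum = 2 + 4 + 1 = 7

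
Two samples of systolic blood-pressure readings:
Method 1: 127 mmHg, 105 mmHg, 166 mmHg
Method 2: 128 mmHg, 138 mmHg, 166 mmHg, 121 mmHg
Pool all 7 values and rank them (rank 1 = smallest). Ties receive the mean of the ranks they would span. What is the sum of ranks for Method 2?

Sorted (ascending): 105, 121, 127, 128, 138, 166, 166
The 2 values of 166 occupy positions 6–7 → average rank (6+7)/2 = 6.5.
Method 2 values → pooled ranks: 128→4, 138→5, 166→6.5, 121→2
Rank sum = 4 + 5 + 6.5 + 2 = 17.5

17.5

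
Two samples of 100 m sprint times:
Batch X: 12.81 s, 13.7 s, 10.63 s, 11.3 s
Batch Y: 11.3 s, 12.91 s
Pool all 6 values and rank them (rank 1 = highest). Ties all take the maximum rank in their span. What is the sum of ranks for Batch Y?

7

Sorted (descending): 13.7, 12.91, 12.81, 11.3, 11.3, 10.63
The 2 values of 11.3 occupy positions 4–5 → each gets rank 5.
Batch Y values → pooled ranks: 11.3→5, 12.91→2
Rank sum = 5 + 2 = 7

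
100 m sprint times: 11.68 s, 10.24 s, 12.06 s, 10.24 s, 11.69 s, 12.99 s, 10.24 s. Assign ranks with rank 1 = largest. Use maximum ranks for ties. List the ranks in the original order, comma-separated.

Sorted (descending): 12.99, 12.06, 11.69, 11.68, 10.24, 10.24, 10.24
The 3 values of 10.24 occupy positions 5–7 → each gets rank 7.

4, 7, 2, 7, 3, 1, 7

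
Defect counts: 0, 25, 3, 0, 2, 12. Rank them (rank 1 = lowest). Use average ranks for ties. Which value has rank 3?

Sorted (ascending): 0, 0, 2, 3, 12, 25
The 2 values of 0 occupy positions 1–2 → average rank (1+2)/2 = 1.5.
Rank 3 → value 2.

2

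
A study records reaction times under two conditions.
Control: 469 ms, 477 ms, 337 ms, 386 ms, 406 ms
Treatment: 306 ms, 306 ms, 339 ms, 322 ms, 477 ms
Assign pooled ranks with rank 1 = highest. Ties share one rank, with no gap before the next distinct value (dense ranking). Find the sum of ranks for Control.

16

Sorted (descending): 477, 477, 469, 406, 386, 339, 337, 322, 306, 306
The 2 values of 477 share dense rank 1.
The 2 values of 306 share dense rank 8.
Remaining distinct values take the next consecutive integers.
Control values → pooled ranks: 469→2, 477→1, 337→6, 386→4, 406→3
Rank sum = 2 + 1 + 6 + 4 + 3 = 16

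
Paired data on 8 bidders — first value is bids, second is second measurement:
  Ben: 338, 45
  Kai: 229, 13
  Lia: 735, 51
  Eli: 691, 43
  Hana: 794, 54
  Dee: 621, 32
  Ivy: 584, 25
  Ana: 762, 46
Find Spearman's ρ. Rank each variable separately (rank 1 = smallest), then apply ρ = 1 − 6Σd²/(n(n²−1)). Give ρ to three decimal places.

0.833

Ranks of variable 1: 2, 1, 6, 5, 8, 4, 3, 7
Ranks of variable 2: 5, 1, 7, 4, 8, 3, 2, 6
d = r₁ − r₂: -3, 0, -1, 1, 0, 1, 1, 1
d²: 9, 0, 1, 1, 0, 1, 1, 1; Σd² = 14
ρ = 1 − 6·14/(8·63) = 1 − 84/504 = 0.833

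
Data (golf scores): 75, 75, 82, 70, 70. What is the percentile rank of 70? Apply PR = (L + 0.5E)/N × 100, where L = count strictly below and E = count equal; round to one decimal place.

20.0

N = 5.
Strictly below 70: 0. Equal to 70: 2.
PR = (0 + 0.5·2)/5 × 100 = 20.0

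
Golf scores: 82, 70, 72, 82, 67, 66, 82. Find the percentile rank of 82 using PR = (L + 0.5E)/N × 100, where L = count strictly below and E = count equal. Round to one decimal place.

78.6

N = 7.
Strictly below 82: 4. Equal to 82: 3.
PR = (4 + 0.5·3)/7 × 100 = 78.6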